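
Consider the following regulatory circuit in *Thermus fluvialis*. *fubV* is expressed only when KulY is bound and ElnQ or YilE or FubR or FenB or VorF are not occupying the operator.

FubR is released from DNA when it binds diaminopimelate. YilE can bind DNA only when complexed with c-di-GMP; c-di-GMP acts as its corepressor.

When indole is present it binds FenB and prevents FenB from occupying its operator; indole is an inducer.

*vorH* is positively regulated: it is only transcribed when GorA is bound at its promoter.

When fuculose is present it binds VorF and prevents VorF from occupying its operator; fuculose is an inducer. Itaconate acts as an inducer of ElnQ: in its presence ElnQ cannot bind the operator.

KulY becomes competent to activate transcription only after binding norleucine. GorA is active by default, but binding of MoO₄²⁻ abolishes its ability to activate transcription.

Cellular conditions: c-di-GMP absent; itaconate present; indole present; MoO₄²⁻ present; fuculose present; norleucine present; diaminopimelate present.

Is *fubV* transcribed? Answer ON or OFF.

ON

Itaconate is present, so ElnQ is inactive.
c-di-GMP is absent, so YilE is inactive.
Diaminopimelate is present, so FubR is inactive.
Norleucine is present, so KulY is active.
Indole is present, so FenB is inactive.
Fuculose is present, so VorF is inactive.
No repressor is bound and KulY is active, so *fubV* is transcribed.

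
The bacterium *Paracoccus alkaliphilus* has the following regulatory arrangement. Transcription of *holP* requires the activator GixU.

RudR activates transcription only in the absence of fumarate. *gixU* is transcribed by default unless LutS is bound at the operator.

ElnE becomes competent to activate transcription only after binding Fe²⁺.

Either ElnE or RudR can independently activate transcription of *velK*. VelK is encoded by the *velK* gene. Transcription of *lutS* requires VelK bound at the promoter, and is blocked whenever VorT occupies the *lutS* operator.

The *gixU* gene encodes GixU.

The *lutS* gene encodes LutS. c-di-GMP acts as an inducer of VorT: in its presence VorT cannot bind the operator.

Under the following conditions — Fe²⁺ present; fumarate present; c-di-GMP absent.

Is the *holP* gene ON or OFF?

Fe²⁺ is present, so ElnE is active.
Fumarate is present, so RudR is inactive.
Activator ElnE is present, so *velK* is transcribed.
So VelK is produced and active.
c-di-GMP is absent, so VorT is active.
With repressor VorT bound, *lutS* is not transcribed.
So LutS is not produced.
With no repressor bound, *gixU* is transcribed.
So GixU is produced and active.
No repressor is bound and GixU is active, so *holP* is transcribed.

ON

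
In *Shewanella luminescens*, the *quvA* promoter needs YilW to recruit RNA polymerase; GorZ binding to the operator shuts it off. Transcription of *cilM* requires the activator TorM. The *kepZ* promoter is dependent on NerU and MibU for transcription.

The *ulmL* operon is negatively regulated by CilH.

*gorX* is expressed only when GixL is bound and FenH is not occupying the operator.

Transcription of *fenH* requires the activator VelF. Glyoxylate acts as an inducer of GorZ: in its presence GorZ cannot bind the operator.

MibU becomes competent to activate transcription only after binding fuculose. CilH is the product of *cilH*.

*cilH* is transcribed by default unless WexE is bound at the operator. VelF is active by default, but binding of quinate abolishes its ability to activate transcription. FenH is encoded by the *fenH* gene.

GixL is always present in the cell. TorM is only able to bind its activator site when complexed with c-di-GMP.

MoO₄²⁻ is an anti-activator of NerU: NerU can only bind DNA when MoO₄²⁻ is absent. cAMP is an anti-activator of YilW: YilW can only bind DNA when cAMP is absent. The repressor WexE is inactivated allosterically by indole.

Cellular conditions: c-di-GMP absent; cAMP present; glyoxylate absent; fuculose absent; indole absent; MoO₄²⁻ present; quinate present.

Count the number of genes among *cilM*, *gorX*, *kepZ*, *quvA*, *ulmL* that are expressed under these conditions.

2

c-di-GMP is absent, so TorM is inactive.
Required activator TorM is absent, so *cilM* is not transcribed.
→ *cilM* is OFF.
GixL is produced constitutively and is active.
Quinate is present, so VelF is inactive.
Required activator VelF is absent, so *fenH* is not transcribed.
So FenH is not produced.
No repressor is bound and GixL is active, so *gorX* is transcribed.
→ *gorX* is ON.
MoO₄²⁻ is present, so NerU is inactive.
Fuculose is absent, so MibU is inactive.
Required activator NerU is absent, so *kepZ* is not transcribed.
→ *kepZ* is OFF.
cAMP is present, so YilW is inactive.
Glyoxylate is absent, so GorZ is active.
With repressor GorZ bound, *quvA* is not transcribed.
→ *quvA* is OFF.
Indole is absent, so WexE is active.
With repressor WexE bound, *cilH* is not transcribed.
So CilH is not produced.
With no repressor bound, *ulmL* is transcribed.
→ *ulmL* is ON.
2 of the 5 genes are transcribed.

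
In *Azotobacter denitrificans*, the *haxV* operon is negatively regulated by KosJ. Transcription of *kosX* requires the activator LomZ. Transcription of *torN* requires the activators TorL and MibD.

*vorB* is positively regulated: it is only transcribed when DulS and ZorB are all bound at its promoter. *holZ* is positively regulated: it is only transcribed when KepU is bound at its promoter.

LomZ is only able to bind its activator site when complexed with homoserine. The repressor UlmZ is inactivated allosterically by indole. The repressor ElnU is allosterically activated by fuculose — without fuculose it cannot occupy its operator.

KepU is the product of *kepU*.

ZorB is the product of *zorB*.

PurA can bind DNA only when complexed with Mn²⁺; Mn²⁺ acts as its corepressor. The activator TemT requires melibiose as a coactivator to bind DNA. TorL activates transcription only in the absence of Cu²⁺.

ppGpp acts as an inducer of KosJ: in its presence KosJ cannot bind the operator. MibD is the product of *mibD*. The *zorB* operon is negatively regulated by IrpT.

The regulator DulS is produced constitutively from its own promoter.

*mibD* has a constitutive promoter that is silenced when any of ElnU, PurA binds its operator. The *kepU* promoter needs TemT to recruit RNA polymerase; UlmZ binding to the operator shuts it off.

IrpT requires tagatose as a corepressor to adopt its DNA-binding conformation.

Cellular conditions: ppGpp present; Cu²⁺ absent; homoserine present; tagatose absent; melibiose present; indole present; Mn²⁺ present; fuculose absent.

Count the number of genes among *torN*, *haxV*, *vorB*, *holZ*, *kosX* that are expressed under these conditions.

Cu²⁺ is absent, so TorL is active.
Fuculose is absent, so ElnU is inactive.
Mn²⁺ is present, so PurA is active.
With repressor PurA bound, *mibD* is not transcribed.
So MibD is not produced.
Required activator MibD is absent, so *torN* is not transcribed.
→ *torN* is OFF.
ppGpp is present, so KosJ is inactive.
With no repressor bound, *haxV* is transcribed.
→ *haxV* is ON.
DulS is produced constitutively and is active.
Tagatose is absent, so IrpT is inactive.
With no repressor bound, *zorB* is transcribed.
So ZorB is produced and active.
No repressor is bound and DulS and ZorB are active, so *vorB* is transcribed.
→ *vorB* is ON.
Melibiose is present, so TemT is active.
Indole is present, so UlmZ is inactive.
No repressor is bound and TemT is active, so *kepU* is transcribed.
So KepU is produced and active.
No repressor is bound and KepU is active, so *holZ* is transcribed.
→ *holZ* is ON.
Homoserine is present, so LomZ is active.
No repressor is bound and LomZ is active, so *kosX* is transcribed.
→ *kosX* is ON.
4 of the 5 genes are transcribed.

4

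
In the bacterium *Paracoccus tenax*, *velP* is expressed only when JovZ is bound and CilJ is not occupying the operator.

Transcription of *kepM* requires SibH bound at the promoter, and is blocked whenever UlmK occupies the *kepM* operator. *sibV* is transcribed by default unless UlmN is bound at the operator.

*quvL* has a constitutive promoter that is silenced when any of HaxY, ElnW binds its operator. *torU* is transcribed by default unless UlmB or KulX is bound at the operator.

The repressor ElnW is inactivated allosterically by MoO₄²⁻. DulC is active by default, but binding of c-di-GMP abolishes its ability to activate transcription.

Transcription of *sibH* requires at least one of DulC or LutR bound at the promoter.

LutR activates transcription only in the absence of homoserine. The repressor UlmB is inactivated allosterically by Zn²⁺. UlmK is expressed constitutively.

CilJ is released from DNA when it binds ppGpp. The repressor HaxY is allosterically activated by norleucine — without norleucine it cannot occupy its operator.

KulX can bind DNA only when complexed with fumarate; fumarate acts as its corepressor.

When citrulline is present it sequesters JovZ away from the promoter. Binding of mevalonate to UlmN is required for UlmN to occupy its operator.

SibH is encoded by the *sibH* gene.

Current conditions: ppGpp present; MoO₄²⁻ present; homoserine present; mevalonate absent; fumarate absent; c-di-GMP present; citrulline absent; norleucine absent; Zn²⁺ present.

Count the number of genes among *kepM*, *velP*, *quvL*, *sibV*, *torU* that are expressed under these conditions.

4

UlmK is produced constitutively and is active.
c-di-GMP is present, so DulC is inactive.
Homoserine is present, so LutR is inactive.
No activator is available at the *sibH* promoter, so *sibH* is not transcribed.
So SibH is not produced.
With repressor UlmK bound, *kepM* is not transcribed.
→ *kepM* is OFF.
Citrulline is absent, so JovZ is active.
ppGpp is present, so CilJ is inactive.
No repressor is bound and JovZ is active, so *velP* is transcribed.
→ *velP* is ON.
Norleucine is absent, so HaxY is inactive.
MoO₄²⁻ is present, so ElnW is inactive.
With no repressor bound, *quvL* is transcribed.
→ *quvL* is ON.
Mevalonate is absent, so UlmN is inactive.
With no repressor bound, *sibV* is transcribed.
→ *sibV* is ON.
Zn²⁺ is present, so UlmB is inactive.
Fumarate is absent, so KulX is inactive.
With no repressor bound, *torU* is transcribed.
→ *torU* is ON.
4 of the 5 genes are transcribed.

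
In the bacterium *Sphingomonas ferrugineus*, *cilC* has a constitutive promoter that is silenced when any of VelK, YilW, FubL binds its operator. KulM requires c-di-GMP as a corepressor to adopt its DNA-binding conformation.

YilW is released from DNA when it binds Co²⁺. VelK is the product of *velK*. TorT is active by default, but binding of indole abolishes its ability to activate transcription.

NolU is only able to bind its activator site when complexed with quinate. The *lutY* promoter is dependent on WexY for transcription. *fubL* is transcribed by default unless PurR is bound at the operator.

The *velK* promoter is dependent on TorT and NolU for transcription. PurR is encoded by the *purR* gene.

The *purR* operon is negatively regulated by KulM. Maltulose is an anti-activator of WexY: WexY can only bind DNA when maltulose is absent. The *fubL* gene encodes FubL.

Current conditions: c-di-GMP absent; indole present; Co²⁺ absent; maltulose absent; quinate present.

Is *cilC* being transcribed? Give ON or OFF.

OFF

Indole is present, so TorT is inactive.
Quinate is present, so NolU is active.
Required activator TorT is absent, so *velK* is not transcribed.
So VelK is not produced.
Co²⁺ is absent, so YilW is active.
c-di-GMP is absent, so KulM is inactive.
With no repressor bound, *purR* is transcribed.
So PurR is produced and active.
With repressor PurR bound, *fubL* is not transcribed.
So FubL is not produced.
With repressor YilW bound, *cilC* is not transcribed.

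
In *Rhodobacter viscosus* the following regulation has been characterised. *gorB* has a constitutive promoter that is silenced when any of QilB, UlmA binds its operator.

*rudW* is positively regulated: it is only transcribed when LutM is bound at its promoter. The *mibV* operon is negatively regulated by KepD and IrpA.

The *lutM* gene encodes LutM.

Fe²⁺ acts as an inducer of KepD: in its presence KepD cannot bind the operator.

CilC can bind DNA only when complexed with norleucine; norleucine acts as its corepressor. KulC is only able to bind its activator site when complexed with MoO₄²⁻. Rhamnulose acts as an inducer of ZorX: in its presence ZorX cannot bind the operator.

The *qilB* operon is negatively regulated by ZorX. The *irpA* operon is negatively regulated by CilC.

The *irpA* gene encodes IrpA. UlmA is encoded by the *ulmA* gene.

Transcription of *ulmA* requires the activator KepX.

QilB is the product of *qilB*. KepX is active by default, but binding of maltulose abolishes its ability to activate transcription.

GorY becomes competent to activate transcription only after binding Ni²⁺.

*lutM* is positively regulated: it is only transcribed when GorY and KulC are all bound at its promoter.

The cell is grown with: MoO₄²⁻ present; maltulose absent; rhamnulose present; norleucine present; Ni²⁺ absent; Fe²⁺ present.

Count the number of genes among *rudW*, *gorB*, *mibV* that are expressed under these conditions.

Ni²⁺ is absent, so GorY is inactive.
MoO₄²⁻ is present, so KulC is active.
Required activator GorY is absent, so *lutM* is not transcribed.
So LutM is not produced.
Required activator LutM is absent, so *rudW* is not transcribed.
→ *rudW* is OFF.
Rhamnulose is present, so ZorX is inactive.
With no repressor bound, *qilB* is transcribed.
So QilB is produced and active.
Maltulose is absent, so KepX is active.
No repressor is bound and KepX is active, so *ulmA* is transcribed.
So UlmA is produced and active.
With repressor QilB bound, *gorB* is not transcribed.
→ *gorB* is OFF.
Fe²⁺ is present, so KepD is inactive.
Norleucine is present, so CilC is active.
With repressor CilC bound, *irpA* is not transcribed.
So IrpA is not produced.
With no repressor bound, *mibV* is transcribed.
→ *mibV* is ON.
1 of the 3 genes is transcribed.

1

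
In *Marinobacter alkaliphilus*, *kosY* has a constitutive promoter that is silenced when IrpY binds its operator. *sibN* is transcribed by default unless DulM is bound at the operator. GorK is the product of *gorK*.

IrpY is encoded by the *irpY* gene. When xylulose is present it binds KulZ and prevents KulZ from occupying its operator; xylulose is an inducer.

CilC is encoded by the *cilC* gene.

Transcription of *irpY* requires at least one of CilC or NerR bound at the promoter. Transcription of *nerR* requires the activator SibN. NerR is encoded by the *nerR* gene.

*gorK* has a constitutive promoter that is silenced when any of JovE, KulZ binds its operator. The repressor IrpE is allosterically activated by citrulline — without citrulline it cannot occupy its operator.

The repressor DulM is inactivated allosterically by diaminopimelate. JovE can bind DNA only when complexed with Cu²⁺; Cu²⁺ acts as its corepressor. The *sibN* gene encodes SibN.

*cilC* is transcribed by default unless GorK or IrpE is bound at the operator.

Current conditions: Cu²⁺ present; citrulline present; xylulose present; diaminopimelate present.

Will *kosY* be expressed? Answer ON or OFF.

Cu²⁺ is present, so JovE is active.
Xylulose is present, so KulZ is inactive.
With repressor JovE bound, *gorK* is not transcribed.
So GorK is not produced.
Citrulline is present, so IrpE is active.
With repressor IrpE bound, *cilC* is not transcribed.
So CilC is not produced.
Diaminopimelate is present, so DulM is inactive.
With no repressor bound, *sibN* is transcribed.
So SibN is produced and active.
No repressor is bound and SibN is active, so *nerR* is transcribed.
So NerR is produced and active.
Activator NerR is present, so *irpY* is transcribed.
So IrpY is produced and active.
With repressor IrpY bound, *kosY* is not transcribed.

OFF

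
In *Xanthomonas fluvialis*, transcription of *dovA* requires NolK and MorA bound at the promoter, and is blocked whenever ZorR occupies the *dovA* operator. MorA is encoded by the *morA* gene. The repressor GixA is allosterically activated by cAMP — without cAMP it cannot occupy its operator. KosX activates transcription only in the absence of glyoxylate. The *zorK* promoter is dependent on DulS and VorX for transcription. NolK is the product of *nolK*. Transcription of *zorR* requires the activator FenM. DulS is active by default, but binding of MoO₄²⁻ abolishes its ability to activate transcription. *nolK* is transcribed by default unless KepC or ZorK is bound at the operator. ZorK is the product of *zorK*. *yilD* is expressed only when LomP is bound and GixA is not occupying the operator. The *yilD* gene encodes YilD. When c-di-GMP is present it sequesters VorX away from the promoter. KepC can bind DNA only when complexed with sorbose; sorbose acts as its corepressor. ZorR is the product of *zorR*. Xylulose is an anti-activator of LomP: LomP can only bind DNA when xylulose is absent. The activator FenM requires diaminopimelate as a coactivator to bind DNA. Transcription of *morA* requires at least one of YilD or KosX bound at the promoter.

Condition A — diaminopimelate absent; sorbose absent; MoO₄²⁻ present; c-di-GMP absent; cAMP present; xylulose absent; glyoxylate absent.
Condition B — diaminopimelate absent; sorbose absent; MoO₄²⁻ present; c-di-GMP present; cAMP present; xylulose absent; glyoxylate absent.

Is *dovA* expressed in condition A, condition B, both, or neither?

Condition A:
Diaminopimelate is absent, so FenM is inactive.
Required activator FenM is absent, so *zorR* is not transcribed.
So ZorR is not produced.
Sorbose is absent, so KepC is inactive.
MoO₄²⁻ is present, so DulS is inactive.
c-di-GMP is absent, so VorX is active.
Required activator DulS is absent, so *zorK* is not transcribed.
So ZorK is not produced.
With no repressor bound, *nolK* is transcribed.
So NolK is produced and active.
cAMP is present, so GixA is active.
Xylulose is absent, so LomP is active.
With repressor GixA bound, *yilD* is not transcribed.
So YilD is not produced.
Glyoxylate is absent, so KosX is active.
Activator KosX is present, so *morA* is transcribed.
So MorA is produced and active.
No repressor is bound and NolK and MorA are active, so *dovA* is transcribed.
→ *dovA* is ON in A.
Condition B:
Diaminopimelate is absent, so FenM is inactive.
Required activator FenM is absent, so *zorR* is not transcribed.
So ZorR is not produced.
Sorbose is absent, so KepC is inactive.
MoO₄²⁻ is present, so DulS is inactive.
c-di-GMP is present, so VorX is inactive.
Required activator DulS is absent, so *zorK* is not transcribed.
So ZorK is not produced.
With no repressor bound, *nolK* is transcribed.
So NolK is produced and active.
cAMP is present, so GixA is active.
Xylulose is absent, so LomP is active.
With repressor GixA bound, *yilD* is not transcribed.
So YilD is not produced.
Glyoxylate is absent, so KosX is active.
Activator KosX is present, so *morA* is transcribed.
So MorA is produced and active.
No repressor is bound and NolK and MorA are active, so *dovA* is transcribed.
→ *dovA* is ON in B.

both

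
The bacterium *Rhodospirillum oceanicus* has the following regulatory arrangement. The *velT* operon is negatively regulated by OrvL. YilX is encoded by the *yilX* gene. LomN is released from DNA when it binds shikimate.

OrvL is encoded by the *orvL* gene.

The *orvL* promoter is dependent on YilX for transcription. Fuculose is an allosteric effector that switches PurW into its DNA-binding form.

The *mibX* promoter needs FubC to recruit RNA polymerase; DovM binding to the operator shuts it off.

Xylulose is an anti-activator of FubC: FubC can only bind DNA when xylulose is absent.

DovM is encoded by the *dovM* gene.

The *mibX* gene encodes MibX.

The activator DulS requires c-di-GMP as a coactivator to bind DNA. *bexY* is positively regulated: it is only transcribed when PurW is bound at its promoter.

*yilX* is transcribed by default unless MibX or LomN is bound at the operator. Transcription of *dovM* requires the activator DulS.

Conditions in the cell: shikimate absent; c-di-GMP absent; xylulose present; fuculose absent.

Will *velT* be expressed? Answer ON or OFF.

ON

c-di-GMP is absent, so DulS is inactive.
Required activator DulS is absent, so *dovM* is not transcribed.
So DovM is not produced.
Xylulose is present, so FubC is inactive.
Required activator FubC is absent, so *mibX* is not transcribed.
So MibX is not produced.
Shikimate is absent, so LomN is active.
With repressor LomN bound, *yilX* is not transcribed.
So YilX is not produced.
Required activator YilX is absent, so *orvL* is not transcribed.
So OrvL is not produced.
With no repressor bound, *velT* is transcribed.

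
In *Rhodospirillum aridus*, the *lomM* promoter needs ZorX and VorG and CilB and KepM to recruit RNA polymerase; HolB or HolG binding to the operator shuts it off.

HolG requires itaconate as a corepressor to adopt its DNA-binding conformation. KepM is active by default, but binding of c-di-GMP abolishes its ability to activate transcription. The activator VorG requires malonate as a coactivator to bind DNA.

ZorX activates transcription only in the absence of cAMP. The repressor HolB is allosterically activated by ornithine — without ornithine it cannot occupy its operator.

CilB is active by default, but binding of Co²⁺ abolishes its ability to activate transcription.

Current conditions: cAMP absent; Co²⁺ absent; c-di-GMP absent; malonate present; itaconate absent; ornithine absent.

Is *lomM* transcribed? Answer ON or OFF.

ON

Ornithine is absent, so HolB is inactive.
cAMP is absent, so ZorX is active.
Itaconate is absent, so HolG is inactive.
Malonate is present, so VorG is active.
Co²⁺ is absent, so CilB is active.
c-di-GMP is absent, so KepM is active.
No repressor is bound and ZorX and VorG and CilB and KepM are active, so *lomM* is transcribed.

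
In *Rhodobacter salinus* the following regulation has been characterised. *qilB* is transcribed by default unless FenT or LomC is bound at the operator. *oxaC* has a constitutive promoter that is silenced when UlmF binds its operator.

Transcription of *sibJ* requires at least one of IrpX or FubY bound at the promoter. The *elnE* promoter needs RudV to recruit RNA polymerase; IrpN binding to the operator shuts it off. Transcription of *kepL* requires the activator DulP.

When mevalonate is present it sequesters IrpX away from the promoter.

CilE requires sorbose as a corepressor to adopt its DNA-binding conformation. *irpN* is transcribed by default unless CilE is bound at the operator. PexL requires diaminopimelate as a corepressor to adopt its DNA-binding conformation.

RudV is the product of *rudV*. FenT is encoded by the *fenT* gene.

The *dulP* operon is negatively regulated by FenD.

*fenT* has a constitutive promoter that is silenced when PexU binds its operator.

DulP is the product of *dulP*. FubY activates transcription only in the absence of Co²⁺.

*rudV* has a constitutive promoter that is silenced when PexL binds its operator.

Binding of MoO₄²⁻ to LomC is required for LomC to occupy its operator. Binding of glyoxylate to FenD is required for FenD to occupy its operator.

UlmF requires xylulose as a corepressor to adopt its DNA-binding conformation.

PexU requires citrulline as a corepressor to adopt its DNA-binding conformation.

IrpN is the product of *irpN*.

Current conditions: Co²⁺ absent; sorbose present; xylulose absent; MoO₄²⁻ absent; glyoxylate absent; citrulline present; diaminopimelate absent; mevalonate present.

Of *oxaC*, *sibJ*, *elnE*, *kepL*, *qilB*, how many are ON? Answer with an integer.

5

Xylulose is absent, so UlmF is inactive.
With no repressor bound, *oxaC* is transcribed.
→ *oxaC* is ON.
Mevalonate is present, so IrpX is inactive.
Co²⁺ is absent, so FubY is active.
Activator FubY is present, so *sibJ* is transcribed.
→ *sibJ* is ON.
Sorbose is present, so CilE is active.
With repressor CilE bound, *irpN* is not transcribed.
So IrpN is not produced.
Diaminopimelate is absent, so PexL is inactive.
With no repressor bound, *rudV* is transcribed.
So RudV is produced and active.
No repressor is bound and RudV is active, so *elnE* is transcribed.
→ *elnE* is ON.
Glyoxylate is absent, so FenD is inactive.
With no repressor bound, *dulP* is transcribed.
So DulP is produced and active.
No repressor is bound and DulP is active, so *kepL* is transcribed.
→ *kepL* is ON.
Citrulline is present, so PexU is active.
With repressor PexU bound, *fenT* is not transcribed.
So FenT is not produced.
MoO₄²⁻ is absent, so LomC is inactive.
With no repressor bound, *qilB* is transcribed.
→ *qilB* is ON.
5 of the 5 genes are transcribed.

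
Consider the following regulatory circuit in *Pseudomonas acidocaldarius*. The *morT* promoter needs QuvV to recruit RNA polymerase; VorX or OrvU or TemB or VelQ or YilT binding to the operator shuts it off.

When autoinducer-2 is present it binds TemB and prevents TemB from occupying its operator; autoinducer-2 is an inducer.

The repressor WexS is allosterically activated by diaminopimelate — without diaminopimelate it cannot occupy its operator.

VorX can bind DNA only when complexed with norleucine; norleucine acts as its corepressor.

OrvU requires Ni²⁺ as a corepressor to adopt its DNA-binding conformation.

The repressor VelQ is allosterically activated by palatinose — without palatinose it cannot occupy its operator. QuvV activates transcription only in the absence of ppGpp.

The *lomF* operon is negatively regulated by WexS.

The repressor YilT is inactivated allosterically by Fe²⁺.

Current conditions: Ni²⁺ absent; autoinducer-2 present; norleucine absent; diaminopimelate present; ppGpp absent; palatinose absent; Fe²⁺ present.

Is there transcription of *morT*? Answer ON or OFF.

ON

Norleucine is absent, so VorX is inactive.
Ni²⁺ is absent, so OrvU is inactive.
Autoinducer-2 is present, so TemB is inactive.
ppGpp is absent, so QuvV is active.
Palatinose is absent, so VelQ is inactive.
Fe²⁺ is present, so YilT is inactive.
No repressor is bound and QuvV is active, so *morT* is transcribed.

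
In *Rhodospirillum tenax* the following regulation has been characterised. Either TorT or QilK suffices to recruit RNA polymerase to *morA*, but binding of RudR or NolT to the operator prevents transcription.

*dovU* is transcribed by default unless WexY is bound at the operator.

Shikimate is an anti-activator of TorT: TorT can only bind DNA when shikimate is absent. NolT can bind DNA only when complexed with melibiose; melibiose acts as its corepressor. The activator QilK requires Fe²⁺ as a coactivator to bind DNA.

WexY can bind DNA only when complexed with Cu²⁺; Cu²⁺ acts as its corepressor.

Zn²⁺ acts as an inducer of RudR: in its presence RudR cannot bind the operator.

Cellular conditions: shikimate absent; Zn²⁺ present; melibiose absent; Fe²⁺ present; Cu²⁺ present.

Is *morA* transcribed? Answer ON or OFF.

Zn²⁺ is present, so RudR is inactive.
Melibiose is absent, so NolT is inactive.
Shikimate is absent, so TorT is active.
Fe²⁺ is present, so QilK is active.
Activator TorT is present, so *morA* is transcribed.

ON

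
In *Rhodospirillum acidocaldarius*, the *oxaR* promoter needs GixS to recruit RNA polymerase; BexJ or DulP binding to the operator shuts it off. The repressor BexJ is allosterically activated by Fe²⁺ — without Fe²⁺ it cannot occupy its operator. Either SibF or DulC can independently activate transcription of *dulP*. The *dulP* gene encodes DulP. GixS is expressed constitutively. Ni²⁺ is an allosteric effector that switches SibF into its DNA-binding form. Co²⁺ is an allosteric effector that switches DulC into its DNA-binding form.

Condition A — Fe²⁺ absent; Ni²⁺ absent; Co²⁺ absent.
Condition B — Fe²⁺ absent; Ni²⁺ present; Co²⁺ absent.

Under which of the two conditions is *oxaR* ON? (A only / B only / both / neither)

Condition A:
GixS is produced constitutively and is active.
Fe²⁺ is absent, so BexJ is inactive.
Ni²⁺ is absent, so SibF is inactive.
Co²⁺ is absent, so DulC is inactive.
No activator is available at the *dulP* promoter, so *dulP* is not transcribed.
So DulP is not produced.
No repressor is bound and GixS is active, so *oxaR* is transcribed.
→ *oxaR* is ON in A.
Condition B:
GixS is produced constitutively and is active.
Fe²⁺ is absent, so BexJ is inactive.
Ni²⁺ is present, so SibF is active.
Co²⁺ is absent, so DulC is inactive.
Activator SibF is present, so *dulP* is transcribed.
So DulP is produced and active.
With repressor DulP bound, *oxaR* is not transcribed.
→ *oxaR* is OFF in B.

A only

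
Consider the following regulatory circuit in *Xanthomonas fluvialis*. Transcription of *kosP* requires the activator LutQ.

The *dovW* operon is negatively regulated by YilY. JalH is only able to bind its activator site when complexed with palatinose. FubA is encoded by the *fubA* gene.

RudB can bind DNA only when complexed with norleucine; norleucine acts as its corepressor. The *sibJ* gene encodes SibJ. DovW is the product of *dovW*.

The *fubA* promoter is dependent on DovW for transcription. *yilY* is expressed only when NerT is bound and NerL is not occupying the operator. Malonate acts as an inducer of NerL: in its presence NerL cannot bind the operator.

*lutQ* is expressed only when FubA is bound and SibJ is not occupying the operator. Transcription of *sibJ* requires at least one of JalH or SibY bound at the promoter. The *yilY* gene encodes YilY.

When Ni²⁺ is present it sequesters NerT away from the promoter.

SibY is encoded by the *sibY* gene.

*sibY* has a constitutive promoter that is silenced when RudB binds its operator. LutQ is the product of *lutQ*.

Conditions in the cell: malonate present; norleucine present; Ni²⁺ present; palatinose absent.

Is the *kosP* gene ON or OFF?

Ni²⁺ is present, so NerT is inactive.
Malonate is present, so NerL is inactive.
Required activator NerT is absent, so *yilY* is not transcribed.
So YilY is not produced.
With no repressor bound, *dovW* is transcribed.
So DovW is produced and active.
No repressor is bound and DovW is active, so *fubA* is transcribed.
So FubA is produced and active.
Palatinose is absent, so JalH is inactive.
Norleucine is present, so RudB is active.
With repressor RudB bound, *sibY* is not transcribed.
So SibY is not produced.
No activator is available at the *sibJ* promoter, so *sibJ* is not transcribed.
So SibJ is not produced.
No repressor is bound and FubA is active, so *lutQ* is transcribed.
So LutQ is produced and active.
No repressor is bound and LutQ is active, so *kosP* is transcribed.

ON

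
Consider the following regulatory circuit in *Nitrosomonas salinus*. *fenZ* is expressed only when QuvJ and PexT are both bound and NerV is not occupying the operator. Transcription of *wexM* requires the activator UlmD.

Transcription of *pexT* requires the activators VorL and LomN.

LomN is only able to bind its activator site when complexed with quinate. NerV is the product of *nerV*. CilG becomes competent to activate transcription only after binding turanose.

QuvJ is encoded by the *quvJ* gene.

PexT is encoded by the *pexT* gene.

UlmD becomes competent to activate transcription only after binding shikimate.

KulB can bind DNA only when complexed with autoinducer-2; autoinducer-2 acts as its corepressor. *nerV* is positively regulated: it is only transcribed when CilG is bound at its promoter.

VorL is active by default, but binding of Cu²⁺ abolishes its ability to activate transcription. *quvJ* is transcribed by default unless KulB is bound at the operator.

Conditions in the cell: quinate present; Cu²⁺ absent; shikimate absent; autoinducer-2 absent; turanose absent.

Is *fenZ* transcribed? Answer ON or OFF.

ON

Turanose is absent, so CilG is inactive.
Required activator CilG is absent, so *nerV* is not transcribed.
So NerV is not produced.
Autoinducer-2 is absent, so KulB is inactive.
With no repressor bound, *quvJ* is transcribed.
So QuvJ is produced and active.
Cu²⁺ is absent, so VorL is active.
Quinate is present, so LomN is active.
No repressor is bound and VorL and LomN are active, so *pexT* is transcribed.
So PexT is produced and active.
No repressor is bound and QuvJ and PexT are active, so *fenZ* is transcribed.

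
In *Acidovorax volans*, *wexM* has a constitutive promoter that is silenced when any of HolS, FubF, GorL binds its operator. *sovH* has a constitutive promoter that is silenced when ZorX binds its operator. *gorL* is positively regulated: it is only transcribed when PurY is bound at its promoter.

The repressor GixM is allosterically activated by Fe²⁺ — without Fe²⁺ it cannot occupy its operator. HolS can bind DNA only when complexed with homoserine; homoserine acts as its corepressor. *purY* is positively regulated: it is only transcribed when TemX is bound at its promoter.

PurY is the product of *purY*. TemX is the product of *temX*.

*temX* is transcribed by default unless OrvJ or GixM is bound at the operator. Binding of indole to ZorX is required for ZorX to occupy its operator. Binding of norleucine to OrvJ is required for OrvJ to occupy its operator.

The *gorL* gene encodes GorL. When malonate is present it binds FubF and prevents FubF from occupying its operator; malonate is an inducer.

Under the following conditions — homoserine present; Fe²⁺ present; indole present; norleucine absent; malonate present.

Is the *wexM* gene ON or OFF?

Homoserine is present, so HolS is active.
Malonate is present, so FubF is inactive.
Norleucine is absent, so OrvJ is inactive.
Fe²⁺ is present, so GixM is active.
With repressor GixM bound, *temX* is not transcribed.
So TemX is not produced.
Required activator TemX is absent, so *purY* is not transcribed.
So PurY is not produced.
Required activator PurY is absent, so *gorL* is not transcribed.
So GorL is not produced.
With repressor HolS bound, *wexM* is not transcribed.

OFF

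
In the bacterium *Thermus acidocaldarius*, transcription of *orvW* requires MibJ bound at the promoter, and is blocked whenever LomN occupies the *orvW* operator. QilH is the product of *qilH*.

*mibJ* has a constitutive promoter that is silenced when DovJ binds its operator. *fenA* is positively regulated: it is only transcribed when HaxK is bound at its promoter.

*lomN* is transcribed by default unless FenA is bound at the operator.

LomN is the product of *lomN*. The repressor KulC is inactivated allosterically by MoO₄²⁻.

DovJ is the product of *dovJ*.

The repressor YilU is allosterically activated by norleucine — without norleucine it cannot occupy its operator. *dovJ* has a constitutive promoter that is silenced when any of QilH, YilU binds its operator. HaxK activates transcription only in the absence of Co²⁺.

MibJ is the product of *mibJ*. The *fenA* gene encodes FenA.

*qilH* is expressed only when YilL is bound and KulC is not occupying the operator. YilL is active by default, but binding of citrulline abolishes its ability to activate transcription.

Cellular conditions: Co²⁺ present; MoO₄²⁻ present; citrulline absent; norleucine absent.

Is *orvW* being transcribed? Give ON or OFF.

Citrulline is absent, so YilL is active.
MoO₄²⁻ is present, so KulC is inactive.
No repressor is bound and YilL is active, so *qilH* is transcribed.
So QilH is produced and active.
Norleucine is absent, so YilU is inactive.
With repressor QilH bound, *dovJ* is not transcribed.
So DovJ is not produced.
With no repressor bound, *mibJ* is transcribed.
So MibJ is produced and active.
Co²⁺ is present, so HaxK is inactive.
Required activator HaxK is absent, so *fenA* is not transcribed.
So FenA is not produced.
With no repressor bound, *lomN* is transcribed.
So LomN is produced and active.
With repressor LomN bound, *orvW* is not transcribed.

OFF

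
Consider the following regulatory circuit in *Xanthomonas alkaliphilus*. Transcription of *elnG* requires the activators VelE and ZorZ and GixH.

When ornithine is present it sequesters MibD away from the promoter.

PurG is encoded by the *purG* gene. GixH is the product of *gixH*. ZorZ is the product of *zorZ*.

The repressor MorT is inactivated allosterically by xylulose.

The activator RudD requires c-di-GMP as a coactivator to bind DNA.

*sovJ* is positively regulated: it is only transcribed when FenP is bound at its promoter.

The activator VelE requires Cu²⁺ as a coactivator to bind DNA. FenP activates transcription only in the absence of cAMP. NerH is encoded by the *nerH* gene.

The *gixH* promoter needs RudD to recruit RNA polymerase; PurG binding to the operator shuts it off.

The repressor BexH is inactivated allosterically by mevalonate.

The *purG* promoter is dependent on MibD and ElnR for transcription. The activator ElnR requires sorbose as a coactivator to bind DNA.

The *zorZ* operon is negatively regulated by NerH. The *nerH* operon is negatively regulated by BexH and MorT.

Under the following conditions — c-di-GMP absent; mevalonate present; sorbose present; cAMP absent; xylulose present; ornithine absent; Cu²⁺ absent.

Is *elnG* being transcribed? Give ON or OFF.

Cu²⁺ is absent, so VelE is inactive.
Mevalonate is present, so BexH is inactive.
Xylulose is present, so MorT is inactive.
With no repressor bound, *nerH* is transcribed.
So NerH is produced and active.
With repressor NerH bound, *zorZ* is not transcribed.
So ZorZ is not produced.
Ornithine is absent, so MibD is active.
Sorbose is present, so ElnR is active.
No repressor is bound and MibD and ElnR are active, so *purG* is transcribed.
So PurG is produced and active.
c-di-GMP is absent, so RudD is inactive.
With repressor PurG bound, *gixH* is not transcribed.
So GixH is not produced.
Required activator VelE is absent, so *elnG* is not transcribed.

OFF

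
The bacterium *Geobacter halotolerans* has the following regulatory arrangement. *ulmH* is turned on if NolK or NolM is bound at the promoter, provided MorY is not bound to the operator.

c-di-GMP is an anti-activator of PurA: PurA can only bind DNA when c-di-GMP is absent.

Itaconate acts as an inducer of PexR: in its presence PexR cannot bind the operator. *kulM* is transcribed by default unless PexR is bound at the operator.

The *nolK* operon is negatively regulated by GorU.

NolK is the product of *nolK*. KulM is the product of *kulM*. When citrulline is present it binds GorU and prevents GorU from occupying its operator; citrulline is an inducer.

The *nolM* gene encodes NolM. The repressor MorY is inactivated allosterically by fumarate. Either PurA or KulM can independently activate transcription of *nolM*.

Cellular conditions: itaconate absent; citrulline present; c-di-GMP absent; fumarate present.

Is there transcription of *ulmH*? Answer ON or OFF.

Citrulline is present, so GorU is inactive.
With no repressor bound, *nolK* is transcribed.
So NolK is produced and active.
Fumarate is present, so MorY is inactive.
c-di-GMP is absent, so PurA is active.
Itaconate is absent, so PexR is active.
With repressor PexR bound, *kulM* is not transcribed.
So KulM is not produced.
Activator PurA is present, so *nolM* is transcribed.
So NolM is produced and active.
Activator NolK is present, so *ulmH* is transcribed.

ON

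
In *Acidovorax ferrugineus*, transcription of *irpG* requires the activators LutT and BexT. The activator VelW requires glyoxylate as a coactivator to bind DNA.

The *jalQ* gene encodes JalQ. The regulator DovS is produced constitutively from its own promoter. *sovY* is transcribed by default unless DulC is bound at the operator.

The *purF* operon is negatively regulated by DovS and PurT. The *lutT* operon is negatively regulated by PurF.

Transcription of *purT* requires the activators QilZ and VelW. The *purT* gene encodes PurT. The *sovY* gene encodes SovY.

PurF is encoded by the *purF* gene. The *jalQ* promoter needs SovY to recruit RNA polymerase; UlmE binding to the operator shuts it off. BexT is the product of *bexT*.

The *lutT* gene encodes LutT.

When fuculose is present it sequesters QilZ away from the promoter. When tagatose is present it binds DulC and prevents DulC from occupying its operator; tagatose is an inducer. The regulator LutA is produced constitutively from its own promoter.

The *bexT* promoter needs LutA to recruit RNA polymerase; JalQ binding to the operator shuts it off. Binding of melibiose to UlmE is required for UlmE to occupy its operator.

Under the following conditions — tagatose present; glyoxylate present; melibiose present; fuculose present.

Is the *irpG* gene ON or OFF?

DovS is produced constitutively and is active.
Fuculose is present, so QilZ is inactive.
Glyoxylate is present, so VelW is active.
Required activator QilZ is absent, so *purT* is not transcribed.
So PurT is not produced.
With repressor DovS bound, *purF* is not transcribed.
So PurF is not produced.
With no repressor bound, *lutT* is transcribed.
So LutT is produced and active.
LutA is produced constitutively and is active.
Melibiose is present, so UlmE is active.
Tagatose is present, so DulC is inactive.
With no repressor bound, *sovY* is transcribed.
So SovY is produced and active.
With repressor UlmE bound, *jalQ* is not transcribed.
So JalQ is not produced.
No repressor is bound and LutA is active, so *bexT* is transcribed.
So BexT is produced and active.
No repressor is bound and LutT and BexT are active, so *irpG* is transcribed.

ON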